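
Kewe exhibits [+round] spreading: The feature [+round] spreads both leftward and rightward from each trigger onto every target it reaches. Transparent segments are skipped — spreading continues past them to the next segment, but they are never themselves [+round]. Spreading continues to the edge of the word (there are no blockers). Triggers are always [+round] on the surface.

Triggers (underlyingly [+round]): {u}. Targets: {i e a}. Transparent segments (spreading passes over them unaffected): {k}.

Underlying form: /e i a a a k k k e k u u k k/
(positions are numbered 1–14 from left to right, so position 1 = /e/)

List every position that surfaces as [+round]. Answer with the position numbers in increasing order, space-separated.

1 2 3 4 5 9 11 12

From /u/ at 11 rightward: 12 /u/ is itself a trigger — this domain ends here.
From /u/ at 11 leftward: 10 /k/ transparent; 9 /e/ → [+round]; 8 /k/ transparent; 7 /k/ transparent; 6 /k/ transparent; 5 /a/ → [+round]; 4 /a/ → [+round]; 3 /a/ → [+round]; 2 /i/ → [+round]; 1 /e/ → [+round]; word edge.
From /u/ at 12 rightward: 13 /k/ transparent; 14 /k/ transparent; word edge.
From /u/ at 12 leftward: 11 /u/ is itself a trigger — this domain ends here.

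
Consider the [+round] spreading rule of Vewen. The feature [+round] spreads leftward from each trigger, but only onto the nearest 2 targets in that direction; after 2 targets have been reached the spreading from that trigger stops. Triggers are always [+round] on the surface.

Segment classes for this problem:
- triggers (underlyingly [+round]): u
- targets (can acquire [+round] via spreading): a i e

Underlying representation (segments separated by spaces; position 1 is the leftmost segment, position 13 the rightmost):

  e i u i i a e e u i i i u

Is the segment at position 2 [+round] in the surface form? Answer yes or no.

yes

From /u/ at 3 leftward: 2 /i/ → [+round]; 1 /e/ → [+round]; bound reached.
From /u/ at 9 leftward: 8 /e/ → [+round]; 7 /e/ → [+round]; bound reached.
From /u/ at 13 leftward: 12 /i/ → [+round]; 11 /i/ → [+round]; bound reached.
Targets with no active source: positions 4 5 6 10 stay [-round].
[+round] positions on the surface: 1 2 3 7 8 9 11 12 13.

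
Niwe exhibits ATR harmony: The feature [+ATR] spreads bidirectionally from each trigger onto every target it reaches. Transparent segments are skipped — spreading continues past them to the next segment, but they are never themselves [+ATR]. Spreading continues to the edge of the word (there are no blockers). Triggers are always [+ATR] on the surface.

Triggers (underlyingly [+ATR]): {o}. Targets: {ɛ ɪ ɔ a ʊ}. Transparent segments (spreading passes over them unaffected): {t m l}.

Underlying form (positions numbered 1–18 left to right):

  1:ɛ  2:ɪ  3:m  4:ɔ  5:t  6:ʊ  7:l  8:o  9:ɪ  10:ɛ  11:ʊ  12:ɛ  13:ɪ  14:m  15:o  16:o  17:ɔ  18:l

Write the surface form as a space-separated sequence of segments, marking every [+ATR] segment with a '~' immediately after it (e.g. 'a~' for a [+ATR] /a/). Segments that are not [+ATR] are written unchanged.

ɛ~ ɪ~ m ɔ~ t ʊ~ l o~ ɪ~ ɛ~ ʊ~ ɛ~ ɪ~ m o~ o~ ɔ~ l

From /o/ at 8 rightward: 9 /ɪ/ → [+ATR]; 10 /ɛ/ → [+ATR]; 11 /ʊ/ → [+ATR]; 12 /ɛ/ → [+ATR]; 13 /ɪ/ → [+ATR]; 14 /m/ transparent; 15 /o/ is itself a trigger — this domain ends here.
From /o/ at 8 leftward: 7 /l/ transparent; 6 /ʊ/ → [+ATR]; 5 /t/ transparent; 4 /ɔ/ → [+ATR]; 3 /m/ transparent; 2 /ɪ/ → [+ATR]; 1 /ɛ/ → [+ATR]; word edge.
From /o/ at 15 rightward: 16 /o/ is itself a trigger — this domain ends here.
From /o/ at 15 leftward: 14 /m/ transparent; 13 /ɪ/ → [+ATR]; 12 /ɛ/ → [+ATR]; 11 /ʊ/ → [+ATR]; 10 /ɛ/ → [+ATR]; 9 /ɪ/ → [+ATR]; 8 /o/ is itself a trigger — this domain ends here.
From /o/ at 16 rightward: 17 /ɔ/ → [+ATR]; 18 /l/ transparent; word edge.
From /o/ at 16 leftward: 15 /o/ is itself a trigger — this domain ends here.
[+ATR] positions on the surface: 1 2 4 6 8 9 10 11 12 13 15 16 17.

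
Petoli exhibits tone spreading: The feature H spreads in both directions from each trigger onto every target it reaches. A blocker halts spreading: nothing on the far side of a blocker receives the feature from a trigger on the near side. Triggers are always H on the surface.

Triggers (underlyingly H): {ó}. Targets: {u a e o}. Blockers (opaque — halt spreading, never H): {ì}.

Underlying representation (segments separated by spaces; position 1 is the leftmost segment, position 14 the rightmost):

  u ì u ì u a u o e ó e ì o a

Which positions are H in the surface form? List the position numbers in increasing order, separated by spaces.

5 6 7 8 9 10 11

From /ó/ at 10 rightward: 11 /e/ → H; 12 /ì/ blocks.
From /ó/ at 10 leftward: 9 /e/ → H; 8 /o/ → H; 7 /u/ → H; 6 /a/ → H; 5 /u/ → H; 4 /ì/ blocks.
Targets with no active source: positions 1 3 13 14 stay [-high tone].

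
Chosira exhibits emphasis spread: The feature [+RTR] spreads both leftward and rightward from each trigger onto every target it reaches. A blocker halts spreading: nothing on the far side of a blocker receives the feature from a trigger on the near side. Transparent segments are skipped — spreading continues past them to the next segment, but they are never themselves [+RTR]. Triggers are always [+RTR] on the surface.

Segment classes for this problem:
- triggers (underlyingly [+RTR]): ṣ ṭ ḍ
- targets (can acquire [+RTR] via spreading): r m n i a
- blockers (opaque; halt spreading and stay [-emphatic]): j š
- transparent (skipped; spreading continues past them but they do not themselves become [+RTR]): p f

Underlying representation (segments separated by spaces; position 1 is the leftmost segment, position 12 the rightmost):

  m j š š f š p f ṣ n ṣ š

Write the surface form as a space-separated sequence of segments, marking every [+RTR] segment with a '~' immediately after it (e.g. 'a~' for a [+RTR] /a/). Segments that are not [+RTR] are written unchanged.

m j š š f š p f ṣ~ n~ ṣ~ š

From /ṣ/ at 9 rightward: 10 /n/ → [+RTR]; 11 /ṣ/ is itself a trigger — this domain ends here.
From /ṣ/ at 9 leftward: 8 /f/ transparent; 7 /p/ transparent; 6 /š/ blocks.
From /ṣ/ at 11 rightward: 12 /š/ blocks.
From /ṣ/ at 11 leftward: 10 /n/ → [+RTR]; 9 /ṣ/ is itself a trigger — this domain ends here.
Target with no active source: position 1 stays [-emphatic].
[+RTR] positions on the surface: 9 10 11.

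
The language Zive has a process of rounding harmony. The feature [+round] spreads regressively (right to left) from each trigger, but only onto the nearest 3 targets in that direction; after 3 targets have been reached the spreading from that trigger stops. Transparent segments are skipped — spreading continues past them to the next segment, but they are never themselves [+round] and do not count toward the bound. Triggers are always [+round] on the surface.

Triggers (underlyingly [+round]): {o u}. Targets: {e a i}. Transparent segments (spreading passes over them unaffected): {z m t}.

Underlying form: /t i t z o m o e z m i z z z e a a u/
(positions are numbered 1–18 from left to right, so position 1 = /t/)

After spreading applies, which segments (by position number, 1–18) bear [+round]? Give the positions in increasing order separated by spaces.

2 5 7 15 16 17 18

From /o/ at 5 leftward: 4 /z/ transparent; 3 /t/ transparent; 2 /i/ → [+round]; 1 /t/ transparent; word edge.
From /o/ at 7 leftward: 6 /m/ transparent; 5 /o/ is itself a trigger — this domain ends here.
From /u/ at 18 leftward: 17 /a/ → [+round]; 16 /a/ → [+round]; 15 /e/ → [+round]; bound reached.
Targets with no active source: positions 8 11 stay [-round].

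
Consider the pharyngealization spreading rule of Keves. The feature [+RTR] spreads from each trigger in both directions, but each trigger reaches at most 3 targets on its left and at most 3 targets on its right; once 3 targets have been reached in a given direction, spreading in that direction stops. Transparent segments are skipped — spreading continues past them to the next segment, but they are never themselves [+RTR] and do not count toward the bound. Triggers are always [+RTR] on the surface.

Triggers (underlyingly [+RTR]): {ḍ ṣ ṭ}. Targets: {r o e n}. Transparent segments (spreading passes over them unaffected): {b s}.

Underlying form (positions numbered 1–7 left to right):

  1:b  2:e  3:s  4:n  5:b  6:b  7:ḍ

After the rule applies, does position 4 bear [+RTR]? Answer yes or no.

From /ḍ/ at 7 rightward: word edge.
From /ḍ/ at 7 leftward: 6 /b/ transparent; 5 /b/ transparent; 4 /n/ → [+RTR]; 3 /s/ transparent; 2 /e/ → [+RTR]; 1 /b/ transparent; word edge.
[+RTR] positions on the surface: 2 4 7.

yes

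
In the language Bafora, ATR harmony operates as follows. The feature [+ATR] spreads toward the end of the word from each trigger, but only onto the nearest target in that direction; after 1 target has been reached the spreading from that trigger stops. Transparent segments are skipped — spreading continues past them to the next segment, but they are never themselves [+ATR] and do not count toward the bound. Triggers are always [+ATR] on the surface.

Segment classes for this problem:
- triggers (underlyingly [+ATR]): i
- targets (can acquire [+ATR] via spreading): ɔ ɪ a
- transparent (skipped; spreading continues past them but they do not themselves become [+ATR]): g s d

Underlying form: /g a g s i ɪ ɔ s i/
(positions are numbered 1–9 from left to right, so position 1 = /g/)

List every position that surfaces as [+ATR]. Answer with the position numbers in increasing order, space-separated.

From /i/ at 5 rightward: 6 /ɪ/ → [+ATR]; bound reached.
From /i/ at 9 rightward: word edge.
Targets with no active source: positions 2 7 stay [-ATR].

5 6 9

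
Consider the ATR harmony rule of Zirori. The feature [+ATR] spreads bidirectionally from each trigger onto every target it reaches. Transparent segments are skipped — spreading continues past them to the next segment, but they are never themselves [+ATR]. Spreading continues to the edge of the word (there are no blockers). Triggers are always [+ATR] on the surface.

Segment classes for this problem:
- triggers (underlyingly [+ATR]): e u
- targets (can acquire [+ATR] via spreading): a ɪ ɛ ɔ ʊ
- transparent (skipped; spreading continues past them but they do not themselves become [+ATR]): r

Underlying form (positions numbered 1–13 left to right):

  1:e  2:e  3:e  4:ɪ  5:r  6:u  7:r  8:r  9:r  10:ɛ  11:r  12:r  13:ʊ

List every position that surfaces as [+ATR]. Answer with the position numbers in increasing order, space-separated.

From /e/ at 1 rightward: 2 /e/ is itself a trigger — this domain ends here.
From /e/ at 1 leftward: word edge.
From /e/ at 2 rightward: 3 /e/ is itself a trigger — this domain ends here.
From /e/ at 2 leftward: 1 /e/ is itself a trigger — this domain ends here.
From /e/ at 3 rightward: 4 /ɪ/ → [+ATR]; 5 /r/ transparent; 6 /u/ is itself a trigger — this domain ends here.
From /e/ at 3 leftward: 2 /e/ is itself a trigger — this domain ends here.
From /u/ at 6 rightward: 7 /r/ transparent; 8 /r/ transparent; 9 /r/ transparent; 10 /ɛ/ → [+ATR]; 11 /r/ transparent; 12 /r/ transparent; 13 /ʊ/ → [+ATR]; word edge.
From /u/ at 6 leftward: 5 /r/ transparent; 4 /ɪ/ → [+ATR]; 3 /e/ is itself a trigger — this domain ends here.

1 2 3 4 6 10 13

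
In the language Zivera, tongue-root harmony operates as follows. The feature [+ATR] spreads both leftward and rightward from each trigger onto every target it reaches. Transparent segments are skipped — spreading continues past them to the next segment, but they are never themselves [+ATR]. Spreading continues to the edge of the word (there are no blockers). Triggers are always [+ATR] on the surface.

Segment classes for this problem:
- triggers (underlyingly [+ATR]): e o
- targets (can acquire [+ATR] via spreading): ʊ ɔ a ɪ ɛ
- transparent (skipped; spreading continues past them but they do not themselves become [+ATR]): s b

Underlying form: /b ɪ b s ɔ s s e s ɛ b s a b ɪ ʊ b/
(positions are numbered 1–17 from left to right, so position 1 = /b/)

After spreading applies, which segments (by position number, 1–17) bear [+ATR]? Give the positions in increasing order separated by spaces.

2 5 8 10 13 15 16

From /e/ at 8 rightward: 9 /s/ transparent; 10 /ɛ/ → [+ATR]; 11 /b/ transparent; 12 /s/ transparent; 13 /a/ → [+ATR]; 14 /b/ transparent; 15 /ɪ/ → [+ATR]; 16 /ʊ/ → [+ATR]; 17 /b/ transparent; word edge.
From /e/ at 8 leftward: 7 /s/ transparent; 6 /s/ transparent; 5 /ɔ/ → [+ATR]; 4 /s/ transparent; 3 /b/ transparent; 2 /ɪ/ → [+ATR]; 1 /b/ transparent; word edge.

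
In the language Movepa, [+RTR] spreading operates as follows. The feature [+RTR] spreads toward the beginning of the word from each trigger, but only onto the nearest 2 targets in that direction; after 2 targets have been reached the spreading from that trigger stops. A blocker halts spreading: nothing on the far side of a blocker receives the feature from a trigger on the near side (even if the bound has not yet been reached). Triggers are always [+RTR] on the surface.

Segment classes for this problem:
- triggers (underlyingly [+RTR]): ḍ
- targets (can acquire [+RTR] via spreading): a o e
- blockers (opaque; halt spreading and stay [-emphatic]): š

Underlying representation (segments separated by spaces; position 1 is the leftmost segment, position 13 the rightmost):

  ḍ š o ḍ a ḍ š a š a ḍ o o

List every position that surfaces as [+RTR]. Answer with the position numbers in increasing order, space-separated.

1 3 4 5 6 10 11

From /ḍ/ at 1 leftward: word edge.
From /ḍ/ at 4 leftward: 3 /o/ → [+RTR]; 2 /š/ blocks.
From /ḍ/ at 6 leftward: 5 /a/ → [+RTR]; 4 /ḍ/ is itself a trigger — this domain ends here.
From /ḍ/ at 11 leftward: 10 /a/ → [+RTR]; 9 /š/ blocks.
Targets with no active source: positions 8 12 13 stay [-emphatic].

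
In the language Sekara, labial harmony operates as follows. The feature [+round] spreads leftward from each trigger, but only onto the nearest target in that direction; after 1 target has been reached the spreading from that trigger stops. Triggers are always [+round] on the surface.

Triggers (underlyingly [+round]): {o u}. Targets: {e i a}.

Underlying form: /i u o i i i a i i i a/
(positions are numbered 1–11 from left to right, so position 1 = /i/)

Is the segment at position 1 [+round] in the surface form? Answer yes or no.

yes

From /u/ at 2 leftward: 1 /i/ → [+round]; bound reached.
From /o/ at 3 leftward: 2 /u/ is itself a trigger — this domain ends here.
Targets with no active source: positions 4 5 6 7 8 9 10 11 stay [-round].
[+round] positions on the surface: 1 2 3.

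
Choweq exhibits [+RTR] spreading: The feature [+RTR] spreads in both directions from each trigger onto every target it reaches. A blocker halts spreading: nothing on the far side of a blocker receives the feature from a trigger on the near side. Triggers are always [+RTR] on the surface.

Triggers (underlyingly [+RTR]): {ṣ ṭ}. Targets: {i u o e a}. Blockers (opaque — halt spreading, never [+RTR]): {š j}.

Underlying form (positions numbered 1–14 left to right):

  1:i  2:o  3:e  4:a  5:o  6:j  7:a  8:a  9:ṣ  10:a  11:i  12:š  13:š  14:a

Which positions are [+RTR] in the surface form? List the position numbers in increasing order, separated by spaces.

From /ṣ/ at 9 rightward: 10 /a/ → [+RTR]; 11 /i/ → [+RTR]; 12 /š/ blocks.
From /ṣ/ at 9 leftward: 8 /a/ → [+RTR]; 7 /a/ → [+RTR]; 6 /j/ blocks.
Targets with no active source: positions 1 2 3 4 5 14 stay [-emphatic].

7 8 9 10 11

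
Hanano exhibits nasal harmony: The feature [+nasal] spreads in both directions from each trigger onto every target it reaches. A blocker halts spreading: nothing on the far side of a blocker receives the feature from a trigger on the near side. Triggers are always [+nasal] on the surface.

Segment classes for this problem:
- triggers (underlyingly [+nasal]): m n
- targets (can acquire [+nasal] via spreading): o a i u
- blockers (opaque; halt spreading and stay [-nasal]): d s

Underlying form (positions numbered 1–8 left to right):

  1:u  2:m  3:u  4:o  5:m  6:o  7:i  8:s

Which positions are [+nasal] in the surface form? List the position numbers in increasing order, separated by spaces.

From /m/ at 2 rightward: 3 /u/ → [+nasal]; 4 /o/ → [+nasal]; 5 /m/ is itself a trigger — this domain ends here.
From /m/ at 2 leftward: 1 /u/ → [+nasal]; word edge.
From /m/ at 5 rightward: 6 /o/ → [+nasal]; 7 /i/ → [+nasal]; 8 /s/ blocks.
From /m/ at 5 leftward: 4 /o/ → [+nasal]; 3 /u/ → [+nasal]; 2 /m/ is itself a trigger — this domain ends here.

1 2 3 4 5 6 7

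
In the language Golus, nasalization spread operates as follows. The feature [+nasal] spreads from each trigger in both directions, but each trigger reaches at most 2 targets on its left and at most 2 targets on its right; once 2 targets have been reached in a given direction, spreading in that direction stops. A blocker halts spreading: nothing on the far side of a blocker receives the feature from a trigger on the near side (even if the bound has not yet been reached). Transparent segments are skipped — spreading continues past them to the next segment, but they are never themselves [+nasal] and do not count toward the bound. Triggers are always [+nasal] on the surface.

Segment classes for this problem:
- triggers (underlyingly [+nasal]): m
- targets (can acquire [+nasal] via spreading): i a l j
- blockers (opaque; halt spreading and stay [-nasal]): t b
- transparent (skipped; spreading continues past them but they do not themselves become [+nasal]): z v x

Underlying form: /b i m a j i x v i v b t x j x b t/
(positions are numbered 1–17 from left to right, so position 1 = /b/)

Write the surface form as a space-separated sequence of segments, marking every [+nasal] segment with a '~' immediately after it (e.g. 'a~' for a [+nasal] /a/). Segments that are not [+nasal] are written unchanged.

b i~ m~ a~ j~ i x v i v b t x j x b t

From /m/ at 3 rightward: 4 /a/ → [+nasal]; 5 /j/ → [+nasal]; bound reached.
From /m/ at 3 leftward: 2 /i/ → [+nasal]; 1 /b/ blocks.
Targets with no active source: positions 6 9 14 stay [-nasal].
[+nasal] positions on the surface: 2 3 4 5.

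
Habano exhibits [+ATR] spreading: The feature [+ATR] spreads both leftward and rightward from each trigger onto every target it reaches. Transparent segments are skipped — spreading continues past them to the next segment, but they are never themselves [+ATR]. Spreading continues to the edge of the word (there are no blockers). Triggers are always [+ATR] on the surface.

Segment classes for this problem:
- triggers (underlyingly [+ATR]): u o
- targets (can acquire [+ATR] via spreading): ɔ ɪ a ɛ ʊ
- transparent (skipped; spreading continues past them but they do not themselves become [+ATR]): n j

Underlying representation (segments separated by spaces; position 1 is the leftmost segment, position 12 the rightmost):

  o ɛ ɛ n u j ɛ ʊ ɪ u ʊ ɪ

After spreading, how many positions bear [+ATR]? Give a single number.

10

From /o/ at 1 rightward: 2 /ɛ/ → [+ATR]; 3 /ɛ/ → [+ATR]; 4 /n/ transparent; 5 /u/ is itself a trigger — this domain ends here.
From /o/ at 1 leftward: word edge.
From /u/ at 5 rightward: 6 /j/ transparent; 7 /ɛ/ → [+ATR]; 8 /ʊ/ → [+ATR]; 9 /ɪ/ → [+ATR]; 10 /u/ is itself a trigger — this domain ends here.
From /u/ at 5 leftward: 4 /n/ transparent; 3 /ɛ/ → [+ATR]; 2 /ɛ/ → [+ATR]; 1 /o/ is itself a trigger — this domain ends here.
From /u/ at 10 rightward: 11 /ʊ/ → [+ATR]; 12 /ɪ/ → [+ATR]; word edge.
From /u/ at 10 leftward: 9 /ɪ/ → [+ATR]; 8 /ʊ/ → [+ATR]; 7 /ɛ/ → [+ATR]; 6 /j/ transparent; 5 /u/ is itself a trigger — this domain ends here.
[+ATR] positions on the surface: 1 2 3 5 7 8 9 10 11 12.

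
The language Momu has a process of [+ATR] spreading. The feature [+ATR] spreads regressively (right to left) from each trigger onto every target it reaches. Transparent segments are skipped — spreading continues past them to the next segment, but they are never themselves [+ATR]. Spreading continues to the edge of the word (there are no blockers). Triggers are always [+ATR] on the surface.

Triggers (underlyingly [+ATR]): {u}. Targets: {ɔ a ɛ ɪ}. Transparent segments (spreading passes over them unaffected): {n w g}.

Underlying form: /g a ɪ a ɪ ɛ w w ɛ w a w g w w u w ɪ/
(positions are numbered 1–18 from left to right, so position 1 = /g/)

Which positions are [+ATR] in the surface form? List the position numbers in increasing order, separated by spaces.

From /u/ at 16 leftward: 15 /w/ transparent; 14 /w/ transparent; 13 /g/ transparent; 12 /w/ transparent; 11 /a/ → [+ATR]; 10 /w/ transparent; 9 /ɛ/ → [+ATR]; 8 /w/ transparent; 7 /w/ transparent; 6 /ɛ/ → [+ATR]; 5 /ɪ/ → [+ATR]; 4 /a/ → [+ATR]; 3 /ɪ/ → [+ATR]; 2 /a/ → [+ATR]; 1 /g/ transparent; word edge.
Target with no active source: position 18 stays [-ATR].

2 3 4 5 6 9 11 16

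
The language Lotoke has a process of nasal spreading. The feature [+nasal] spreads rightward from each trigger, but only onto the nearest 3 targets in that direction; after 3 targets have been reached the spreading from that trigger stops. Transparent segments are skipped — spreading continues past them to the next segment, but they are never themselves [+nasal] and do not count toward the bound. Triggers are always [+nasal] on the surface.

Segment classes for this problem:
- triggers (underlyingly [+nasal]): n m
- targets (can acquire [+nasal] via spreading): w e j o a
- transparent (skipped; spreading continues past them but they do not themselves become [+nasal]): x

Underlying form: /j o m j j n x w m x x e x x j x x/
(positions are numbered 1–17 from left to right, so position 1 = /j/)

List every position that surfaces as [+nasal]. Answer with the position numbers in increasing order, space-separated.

3 4 5 6 8 9 12 15

From /m/ at 3 rightward: 4 /j/ → [+nasal]; 5 /j/ → [+nasal]; 6 /n/ is itself a trigger — this domain ends here.
From /n/ at 6 rightward: 7 /x/ transparent; 8 /w/ → [+nasal]; 9 /m/ is itself a trigger — this domain ends here.
From /m/ at 9 rightward: 10 /x/ transparent; 11 /x/ transparent; 12 /e/ → [+nasal]; 13 /x/ transparent; 14 /x/ transparent; 15 /j/ → [+nasal]; 16 /x/ transparent; 17 /x/ transparent; word edge.
Targets with no active source: positions 1 2 stay [-nasal].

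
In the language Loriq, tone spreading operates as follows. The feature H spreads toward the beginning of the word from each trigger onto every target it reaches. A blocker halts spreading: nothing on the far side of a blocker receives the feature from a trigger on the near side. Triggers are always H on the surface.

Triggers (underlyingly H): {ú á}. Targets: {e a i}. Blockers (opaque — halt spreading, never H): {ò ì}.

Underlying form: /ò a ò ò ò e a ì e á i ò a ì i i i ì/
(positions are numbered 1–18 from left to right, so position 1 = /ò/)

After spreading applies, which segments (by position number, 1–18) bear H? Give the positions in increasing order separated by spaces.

9 10

From /á/ at 10 leftward: 9 /e/ → H; 8 /ì/ blocks.
Targets with no active source: positions 2 6 7 11 13 15 16 17 stay [-high tone].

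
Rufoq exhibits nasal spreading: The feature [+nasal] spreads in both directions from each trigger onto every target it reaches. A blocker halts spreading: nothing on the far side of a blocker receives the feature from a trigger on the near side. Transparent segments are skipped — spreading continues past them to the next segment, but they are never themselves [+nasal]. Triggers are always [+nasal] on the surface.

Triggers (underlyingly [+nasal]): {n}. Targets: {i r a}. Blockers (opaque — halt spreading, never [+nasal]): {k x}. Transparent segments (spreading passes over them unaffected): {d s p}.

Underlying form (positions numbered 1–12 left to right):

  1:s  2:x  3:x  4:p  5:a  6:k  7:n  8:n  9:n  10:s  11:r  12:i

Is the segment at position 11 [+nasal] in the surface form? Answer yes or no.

yes

From /n/ at 7 rightward: 8 /n/ is itself a trigger — this domain ends here.
From /n/ at 7 leftward: 6 /k/ blocks.
From /n/ at 8 rightward: 9 /n/ is itself a trigger — this domain ends here.
From /n/ at 8 leftward: 7 /n/ is itself a trigger — this domain ends here.
From /n/ at 9 rightward: 10 /s/ transparent; 11 /r/ → [+nasal]; 12 /i/ → [+nasal]; word edge.
From /n/ at 9 leftward: 8 /n/ is itself a trigger — this domain ends here.
Target with no active source: position 5 stays [-nasal].
[+nasal] positions on the surface: 7 8 9 11 12.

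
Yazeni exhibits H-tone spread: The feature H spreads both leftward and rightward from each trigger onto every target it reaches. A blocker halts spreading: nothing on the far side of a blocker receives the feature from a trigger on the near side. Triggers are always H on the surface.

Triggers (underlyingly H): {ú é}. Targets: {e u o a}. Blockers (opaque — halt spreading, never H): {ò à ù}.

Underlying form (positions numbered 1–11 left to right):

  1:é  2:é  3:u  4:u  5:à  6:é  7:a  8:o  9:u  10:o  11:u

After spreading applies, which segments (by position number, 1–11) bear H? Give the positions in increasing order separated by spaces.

From /é/ at 1 rightward: 2 /é/ is itself a trigger — this domain ends here.
From /é/ at 1 leftward: word edge.
From /é/ at 2 rightward: 3 /u/ → H; 4 /u/ → H; 5 /à/ blocks.
From /é/ at 2 leftward: 1 /é/ is itself a trigger — this domain ends here.
From /é/ at 6 rightward: 7 /a/ → H; 8 /o/ → H; 9 /u/ → H; 10 /o/ → H; 11 /u/ → H; word edge.
From /é/ at 6 leftward: 5 /à/ blocks.

1 2 3 4 6 7 8 9 10 11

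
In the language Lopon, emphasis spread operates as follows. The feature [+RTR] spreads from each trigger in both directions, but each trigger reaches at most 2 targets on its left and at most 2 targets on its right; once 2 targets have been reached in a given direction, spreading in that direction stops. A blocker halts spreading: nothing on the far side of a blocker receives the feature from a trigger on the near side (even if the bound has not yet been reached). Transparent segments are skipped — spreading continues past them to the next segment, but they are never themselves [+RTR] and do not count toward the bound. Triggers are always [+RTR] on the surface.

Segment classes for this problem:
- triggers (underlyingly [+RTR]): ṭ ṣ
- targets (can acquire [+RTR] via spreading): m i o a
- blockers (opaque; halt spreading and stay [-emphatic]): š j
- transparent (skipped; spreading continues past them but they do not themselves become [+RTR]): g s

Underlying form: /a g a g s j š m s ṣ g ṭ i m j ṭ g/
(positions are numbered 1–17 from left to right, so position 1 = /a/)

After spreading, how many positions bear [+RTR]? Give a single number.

6

From /ṣ/ at 10 rightward: 11 /g/ transparent; 12 /ṭ/ is itself a trigger — this domain ends here.
From /ṣ/ at 10 leftward: 9 /s/ transparent; 8 /m/ → [+RTR]; 7 /š/ blocks.
From /ṭ/ at 12 rightward: 13 /i/ → [+RTR]; 14 /m/ → [+RTR]; bound reached.
From /ṭ/ at 12 leftward: 11 /g/ transparent; 10 /ṣ/ is itself a trigger — this domain ends here.
From /ṭ/ at 16 rightward: 17 /g/ transparent; word edge.
From /ṭ/ at 16 leftward: 15 /j/ blocks.
Targets with no active source: positions 1 3 stay [-emphatic].
[+RTR] positions on the surface: 8 10 12 13 14 16.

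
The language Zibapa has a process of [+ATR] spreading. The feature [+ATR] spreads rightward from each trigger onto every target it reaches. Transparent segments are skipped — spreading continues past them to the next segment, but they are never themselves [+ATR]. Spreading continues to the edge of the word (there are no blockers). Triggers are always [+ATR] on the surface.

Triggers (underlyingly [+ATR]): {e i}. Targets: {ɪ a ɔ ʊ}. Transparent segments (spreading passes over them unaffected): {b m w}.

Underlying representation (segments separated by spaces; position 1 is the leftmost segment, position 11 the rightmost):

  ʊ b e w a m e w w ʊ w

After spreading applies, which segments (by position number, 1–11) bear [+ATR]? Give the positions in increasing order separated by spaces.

From /e/ at 3 rightward: 4 /w/ transparent; 5 /a/ → [+ATR]; 6 /m/ transparent; 7 /e/ is itself a trigger — this domain ends here.
From /e/ at 7 rightward: 8 /w/ transparent; 9 /w/ transparent; 10 /ʊ/ → [+ATR]; 11 /w/ transparent; word edge.
Target with no active source: position 1 stays [-ATR].

3 5 7 10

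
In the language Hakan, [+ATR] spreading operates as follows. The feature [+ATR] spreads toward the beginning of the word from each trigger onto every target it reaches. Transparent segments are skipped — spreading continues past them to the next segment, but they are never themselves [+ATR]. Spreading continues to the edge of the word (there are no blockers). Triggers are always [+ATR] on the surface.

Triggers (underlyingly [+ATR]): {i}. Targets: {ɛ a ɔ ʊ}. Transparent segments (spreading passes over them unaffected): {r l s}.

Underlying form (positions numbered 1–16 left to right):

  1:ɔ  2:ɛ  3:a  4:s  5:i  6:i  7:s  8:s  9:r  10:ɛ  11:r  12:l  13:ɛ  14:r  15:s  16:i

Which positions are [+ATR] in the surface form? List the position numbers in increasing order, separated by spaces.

1 2 3 5 6 10 13 16

From /i/ at 5 leftward: 4 /s/ transparent; 3 /a/ → [+ATR]; 2 /ɛ/ → [+ATR]; 1 /ɔ/ → [+ATR]; word edge.
From /i/ at 6 leftward: 5 /i/ is itself a trigger — this domain ends here.
From /i/ at 16 leftward: 15 /s/ transparent; 14 /r/ transparent; 13 /ɛ/ → [+ATR]; 12 /l/ transparent; 11 /r/ transparent; 10 /ɛ/ → [+ATR]; 9 /r/ transparent; 8 /s/ transparent; 7 /s/ transparent; 6 /i/ is itself a trigger — this domain ends here.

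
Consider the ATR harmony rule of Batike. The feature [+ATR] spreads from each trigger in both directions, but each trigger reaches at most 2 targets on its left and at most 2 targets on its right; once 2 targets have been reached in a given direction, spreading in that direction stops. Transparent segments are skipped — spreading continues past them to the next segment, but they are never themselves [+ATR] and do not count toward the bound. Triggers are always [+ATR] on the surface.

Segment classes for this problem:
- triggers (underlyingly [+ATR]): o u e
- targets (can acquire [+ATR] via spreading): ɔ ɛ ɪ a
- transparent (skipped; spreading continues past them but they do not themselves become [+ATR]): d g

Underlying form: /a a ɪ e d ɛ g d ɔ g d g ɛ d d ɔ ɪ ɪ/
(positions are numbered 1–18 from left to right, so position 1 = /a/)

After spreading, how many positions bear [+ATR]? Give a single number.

5

From /e/ at 4 rightward: 5 /d/ transparent; 6 /ɛ/ → [+ATR]; 7 /g/ transparent; 8 /d/ transparent; 9 /ɔ/ → [+ATR]; bound reached.
From /e/ at 4 leftward: 3 /ɪ/ → [+ATR]; 2 /a/ → [+ATR]; bound reached.
Targets with no active source: positions 1 13 16 17 18 stay [-ATR].
[+ATR] positions on the surface: 2 3 4 6 9.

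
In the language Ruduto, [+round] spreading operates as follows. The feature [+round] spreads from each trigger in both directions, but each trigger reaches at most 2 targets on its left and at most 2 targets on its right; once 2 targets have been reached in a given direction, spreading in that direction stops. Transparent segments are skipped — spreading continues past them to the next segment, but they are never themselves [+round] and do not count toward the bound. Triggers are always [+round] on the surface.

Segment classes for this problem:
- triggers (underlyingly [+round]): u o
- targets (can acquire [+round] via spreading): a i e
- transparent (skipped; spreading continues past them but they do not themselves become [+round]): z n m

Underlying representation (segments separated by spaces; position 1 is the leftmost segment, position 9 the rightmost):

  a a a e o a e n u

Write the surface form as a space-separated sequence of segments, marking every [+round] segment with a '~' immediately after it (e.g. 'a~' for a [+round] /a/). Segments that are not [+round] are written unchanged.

a a a~ e~ o~ a~ e~ n u~

From /o/ at 5 rightward: 6 /a/ → [+round]; 7 /e/ → [+round]; bound reached.
From /o/ at 5 leftward: 4 /e/ → [+round]; 3 /a/ → [+round]; bound reached.
From /u/ at 9 rightward: word edge.
From /u/ at 9 leftward: 8 /n/ transparent; 7 /e/ → [+round]; 6 /a/ → [+round]; bound reached.
Targets with no active source: positions 1 2 stay [-round].
[+round] positions on the surface: 3 4 5 6 7 9.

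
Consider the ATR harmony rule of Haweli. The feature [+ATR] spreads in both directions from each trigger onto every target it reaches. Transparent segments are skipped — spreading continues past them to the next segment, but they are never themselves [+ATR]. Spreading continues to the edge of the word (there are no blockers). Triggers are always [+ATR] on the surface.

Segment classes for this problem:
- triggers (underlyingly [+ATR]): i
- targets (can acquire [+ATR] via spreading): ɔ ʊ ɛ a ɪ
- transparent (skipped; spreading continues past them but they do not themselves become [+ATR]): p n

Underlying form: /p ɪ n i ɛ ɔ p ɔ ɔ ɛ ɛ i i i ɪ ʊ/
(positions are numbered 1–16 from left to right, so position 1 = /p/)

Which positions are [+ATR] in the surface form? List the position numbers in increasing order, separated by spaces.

From /i/ at 4 rightward: 5 /ɛ/ → [+ATR]; 6 /ɔ/ → [+ATR]; 7 /p/ transparent; 8 /ɔ/ → [+ATR]; 9 /ɔ/ → [+ATR]; 10 /ɛ/ → [+ATR]; 11 /ɛ/ → [+ATR]; 12 /i/ is itself a trigger — this domain ends here.
From /i/ at 4 leftward: 3 /n/ transparent; 2 /ɪ/ → [+ATR]; 1 /p/ transparent; word edge.
From /i/ at 12 rightward: 13 /i/ is itself a trigger — this domain ends here.
From /i/ at 12 leftward: 11 /ɛ/ → [+ATR]; 10 /ɛ/ → [+ATR]; 9 /ɔ/ → [+ATR]; 8 /ɔ/ → [+ATR]; 7 /p/ transparent; 6 /ɔ/ → [+ATR]; 5 /ɛ/ → [+ATR]; 4 /i/ is itself a trigger — this domain ends here.
From /i/ at 13 rightward: 14 /i/ is itself a trigger — this domain ends here.
From /i/ at 13 leftward: 12 /i/ is itself a trigger — this domain ends here.
From /i/ at 14 rightward: 15 /ɪ/ → [+ATR]; 16 /ʊ/ → [+ATR]; word edge.
From /i/ at 14 leftward: 13 /i/ is itself a trigger — this domain ends here.

2 4 5 6 8 9 10 11 12 13 14 15 16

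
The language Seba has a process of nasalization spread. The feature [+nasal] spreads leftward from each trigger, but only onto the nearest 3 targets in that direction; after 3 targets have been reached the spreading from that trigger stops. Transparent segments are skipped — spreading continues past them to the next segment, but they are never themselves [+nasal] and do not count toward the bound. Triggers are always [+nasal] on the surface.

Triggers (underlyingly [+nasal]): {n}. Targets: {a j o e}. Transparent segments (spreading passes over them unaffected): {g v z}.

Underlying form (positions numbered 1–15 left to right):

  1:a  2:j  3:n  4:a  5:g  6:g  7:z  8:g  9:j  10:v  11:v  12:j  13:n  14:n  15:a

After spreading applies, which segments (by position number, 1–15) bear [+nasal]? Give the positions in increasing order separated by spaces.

From /n/ at 3 leftward: 2 /j/ → [+nasal]; 1 /a/ → [+nasal]; word edge.
From /n/ at 13 leftward: 12 /j/ → [+nasal]; 11 /v/ transparent; 10 /v/ transparent; 9 /j/ → [+nasal]; 8 /g/ transparent; 7 /z/ transparent; 6 /g/ transparent; 5 /g/ transparent; 4 /a/ → [+nasal]; bound reached.
From /n/ at 14 leftward: 13 /n/ is itself a trigger — this domain ends here.
Target with no active source: position 15 stays [-nasal].

1 2 3 4 9 12 13 14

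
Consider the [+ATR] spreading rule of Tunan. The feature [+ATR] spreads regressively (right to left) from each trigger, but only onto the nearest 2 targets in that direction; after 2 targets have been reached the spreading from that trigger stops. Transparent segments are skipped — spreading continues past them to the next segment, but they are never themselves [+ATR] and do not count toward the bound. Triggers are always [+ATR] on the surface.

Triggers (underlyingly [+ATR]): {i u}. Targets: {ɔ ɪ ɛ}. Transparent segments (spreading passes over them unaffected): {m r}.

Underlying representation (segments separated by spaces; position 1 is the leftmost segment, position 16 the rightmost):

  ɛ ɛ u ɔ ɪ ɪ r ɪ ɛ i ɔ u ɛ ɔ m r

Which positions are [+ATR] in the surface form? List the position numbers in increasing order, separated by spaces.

From /u/ at 3 leftward: 2 /ɛ/ → [+ATR]; 1 /ɛ/ → [+ATR]; bound reached.
From /i/ at 10 leftward: 9 /ɛ/ → [+ATR]; 8 /ɪ/ → [+ATR]; bound reached.
From /u/ at 12 leftward: 11 /ɔ/ → [+ATR]; 10 /i/ is itself a trigger — this domain ends here.
Targets with no active source: positions 4 5 6 13 14 stay [-ATR].

1 2 3 8 9 10 11 12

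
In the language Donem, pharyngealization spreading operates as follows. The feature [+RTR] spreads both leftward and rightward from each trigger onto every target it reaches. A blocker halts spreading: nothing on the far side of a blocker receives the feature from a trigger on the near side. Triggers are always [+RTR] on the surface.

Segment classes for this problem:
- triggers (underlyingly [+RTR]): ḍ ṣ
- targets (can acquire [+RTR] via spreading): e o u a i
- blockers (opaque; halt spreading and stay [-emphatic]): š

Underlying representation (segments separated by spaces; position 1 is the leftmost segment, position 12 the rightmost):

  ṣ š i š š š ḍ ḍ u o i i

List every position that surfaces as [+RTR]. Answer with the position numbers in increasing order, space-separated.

From /ṣ/ at 1 rightward: 2 /š/ blocks.
From /ṣ/ at 1 leftward: word edge.
From /ḍ/ at 7 rightward: 8 /ḍ/ is itself a trigger — this domain ends here.
From /ḍ/ at 7 leftward: 6 /š/ blocks.
From /ḍ/ at 8 rightward: 9 /u/ → [+RTR]; 10 /o/ → [+RTR]; 11 /i/ → [+RTR]; 12 /i/ → [+RTR]; word edge.
From /ḍ/ at 8 leftward: 7 /ḍ/ is itself a trigger — this domain ends here.
Target with no active source: position 3 stays [-emphatic].

1 7 8 9 10 11 12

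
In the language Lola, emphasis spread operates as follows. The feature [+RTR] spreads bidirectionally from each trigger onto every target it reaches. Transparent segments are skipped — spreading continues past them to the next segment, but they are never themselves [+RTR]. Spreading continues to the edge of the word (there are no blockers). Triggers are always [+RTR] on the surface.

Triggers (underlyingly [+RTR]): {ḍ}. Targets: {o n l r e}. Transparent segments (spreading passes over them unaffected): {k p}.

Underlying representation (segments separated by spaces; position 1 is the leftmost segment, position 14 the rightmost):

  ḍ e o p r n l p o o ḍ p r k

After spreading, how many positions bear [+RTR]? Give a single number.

From /ḍ/ at 1 rightward: 2 /e/ → [+RTR]; 3 /o/ → [+RTR]; 4 /p/ transparent; 5 /r/ → [+RTR]; 6 /n/ → [+RTR]; 7 /l/ → [+RTR]; 8 /p/ transparent; 9 /o/ → [+RTR]; 10 /o/ → [+RTR]; 11 /ḍ/ is itself a trigger — this domain ends here.
From /ḍ/ at 1 leftward: word edge.
From /ḍ/ at 11 rightward: 12 /p/ transparent; 13 /r/ → [+RTR]; 14 /k/ transparent; word edge.
From /ḍ/ at 11 leftward: 10 /o/ → [+RTR]; 9 /o/ → [+RTR]; 8 /p/ transparent; 7 /l/ → [+RTR]; 6 /n/ → [+RTR]; 5 /r/ → [+RTR]; 4 /p/ transparent; 3 /o/ → [+RTR]; 2 /e/ → [+RTR]; 1 /ḍ/ is itself a trigger — this domain ends here.
[+RTR] positions on the surface: 1 2 3 5 6 7 9 10 11 13.

10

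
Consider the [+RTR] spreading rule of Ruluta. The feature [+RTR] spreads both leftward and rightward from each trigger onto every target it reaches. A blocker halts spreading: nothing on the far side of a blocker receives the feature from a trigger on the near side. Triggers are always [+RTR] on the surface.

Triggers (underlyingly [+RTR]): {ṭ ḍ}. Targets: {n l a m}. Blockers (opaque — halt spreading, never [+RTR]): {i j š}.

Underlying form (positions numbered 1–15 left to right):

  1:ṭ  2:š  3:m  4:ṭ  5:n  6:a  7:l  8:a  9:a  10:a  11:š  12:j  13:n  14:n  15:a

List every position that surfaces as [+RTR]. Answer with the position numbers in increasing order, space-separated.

From /ṭ/ at 1 rightward: 2 /š/ blocks.
From /ṭ/ at 1 leftward: word edge.
From /ṭ/ at 4 rightward: 5 /n/ → [+RTR]; 6 /a/ → [+RTR]; 7 /l/ → [+RTR]; 8 /a/ → [+RTR]; 9 /a/ → [+RTR]; 10 /a/ → [+RTR]; 11 /š/ blocks.
From /ṭ/ at 4 leftward: 3 /m/ → [+RTR]; 2 /š/ blocks.
Targets with no active source: positions 13 14 15 stay [-emphatic].

1 3 4 5 6 7 8 9 10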